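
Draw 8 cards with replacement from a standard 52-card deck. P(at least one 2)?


P(not a 2) = 48/52 = 12/13
P(none in 8 draws) = (12/13)^8 = 429981696/815730721
P(≥1 2) = 1 - 429981696/815730721 = 385749025/815730721

P = 385749025/815730721 ≈ 47.29%


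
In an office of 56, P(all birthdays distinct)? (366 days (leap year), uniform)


P(all different) = Π(366-i)/366 for i=0..55
= (366/366)×(365/366)×...×(311/366)
= 0.011818

P ≈ 0.0118 ≈ 1.18%


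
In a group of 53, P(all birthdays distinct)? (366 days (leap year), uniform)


P(all different) = Π(366-i)/366 for i=0..52
= (366/366)×(365/366)×...×(314/366)
= 0.019079

P ≈ 0.0191 ≈ 1.91%


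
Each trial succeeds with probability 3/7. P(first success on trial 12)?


Geometric: P(X=12) = (1-p)^(k-1)×p = (4/7)^11×3/7 = 12582912/13841287201

P(X=12) = 12582912/13841287201 ≈ 0.09%


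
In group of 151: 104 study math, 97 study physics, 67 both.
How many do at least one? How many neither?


|A∪B| = 104+97-67 = 134
Neither = 151-134 = 17

At least one: 134; Neither: 17


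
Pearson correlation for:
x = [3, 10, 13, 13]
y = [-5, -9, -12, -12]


n=4, Σx=39, Σy=-38, Σxy=-417, Σx²=447, Σy²=394
r = (4×(-417) - 39×(-38))/√((4×447 - 39²)(4×394 - (-38)²))
= -186/√(267×132) = -186/√35244 ≈ -186/187.7339 ≈ -0.9908

r ≈ -0.9908


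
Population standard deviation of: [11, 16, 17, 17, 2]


Mean = 63/5
  (11-63/5)²=64/25
  (16-63/5)²=289/25
  (17-63/5)²=484/25
  (17-63/5)²=484/25
  (2-63/5)²=2809/25
Σ(x-μ)² = 826/5
σ² = (826/5)/5 = 826/25

σ = √(826/25) ≈ 5.7480


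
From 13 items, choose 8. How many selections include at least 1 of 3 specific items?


Complement: C(13,8) - C(10,8) = 1287 - 45 = 1242

1242


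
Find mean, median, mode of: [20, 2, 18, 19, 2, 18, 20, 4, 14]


Sorted: [2, 2, 4, 14, 18, 18, 19, 20, 20]
Mean = 117/9 = 13
Median = 18
Freq: {20: 2, 2: 2, 18: 2, 19: 1, 4: 1, 14: 1}
Mode: [2, 18, 20]

Mean=13, Median=18, Mode=[2, 18, 20]


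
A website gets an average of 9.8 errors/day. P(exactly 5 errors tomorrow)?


Poisson(λ=9.8): P(X=5) = e^(-λ)×λ^k/k!
= e^(-9.8) × 9.8^5 / 5!
≈ 5.545159943e-05 × 90392.07968 / 120 ≈ 0.041770

P(X=5) ≈ 0.041770 ≈ 4.18%


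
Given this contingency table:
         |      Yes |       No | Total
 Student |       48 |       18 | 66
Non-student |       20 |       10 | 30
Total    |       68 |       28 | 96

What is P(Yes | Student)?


P(Yes | Student) = 48/(48+18) = 48/66 = 8/11

P(Yes|Student) = 8/11 ≈ 72.73%


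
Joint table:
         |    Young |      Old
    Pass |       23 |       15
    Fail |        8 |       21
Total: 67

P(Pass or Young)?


P(Pass∨Young) = P(Pass) + P(Young) - P(Pass∧Young)
= (38 + 31 - 23)/67 = 46/67

P = 46/67 ≈ 68.66%


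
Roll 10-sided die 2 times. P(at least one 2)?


P(no 2)^2 = (9/10)^2 = 81/100
P(≥1) = 1 - 81/100 = 19/100

P = 19/100 ≈ 19.00%


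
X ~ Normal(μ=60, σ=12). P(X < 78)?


z = (78-60)/12 = 1.5
P(Z < 1.5) = 0.9332

P(X < 78) ≈ 0.9332


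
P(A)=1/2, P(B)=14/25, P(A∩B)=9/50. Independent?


P(A)×P(B) = 7/25
P(A∩B) = 9/50
Not equal → NOT independent

No, not independent


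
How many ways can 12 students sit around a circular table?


Circular arrangements of 12 distinct objects: fix one position to break rotational symmetry.
(n-1)! = 11! = 39916800

39916800


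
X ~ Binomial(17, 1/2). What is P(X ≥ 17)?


P(X ≥ 17) = Σ P(X=i) for i=17..17
P(X=17) = 1/131072
Sum = 1/131072

P(X ≥ 17) = 1/131072 ≈ 0.00%


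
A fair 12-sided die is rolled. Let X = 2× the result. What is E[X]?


E[die] = (1+12)/2 = 13/2
E[X] = 2 × 13/2 = 13

E[X] = 13


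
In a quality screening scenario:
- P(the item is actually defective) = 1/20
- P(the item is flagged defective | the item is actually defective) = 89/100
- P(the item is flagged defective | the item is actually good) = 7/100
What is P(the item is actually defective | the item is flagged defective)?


Using Bayes' theorem:
P(A|B) = P(B|A)·P(A) / P(B)

P(the item is flagged defective) = 89/100 × 1/20 + 7/100 × 19/20
= 89/2000 + 133/2000 = 111/1000

P(the item is actually defective|the item is flagged defective) = (89/2000) / (111/1000) = 89/222

P(the item is actually defective|the item is flagged defective) = 89/222 ≈ 40.09%


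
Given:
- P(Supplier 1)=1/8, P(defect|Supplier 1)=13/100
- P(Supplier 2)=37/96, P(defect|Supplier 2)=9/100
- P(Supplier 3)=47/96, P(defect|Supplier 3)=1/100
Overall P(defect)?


P(B) = Σ P(B|Aᵢ)×P(Aᵢ)
  13/100×1/8 = 13/800
  9/100×37/96 = 111/3200
  1/100×47/96 = 47/9600
Sum = 67/1200

P(defect) = 67/1200 ≈ 5.58%


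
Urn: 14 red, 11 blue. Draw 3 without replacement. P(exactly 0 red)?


Hypergeometric: C(14,0)×C(11,3)/C(25,3)
= 1×165/2300 = 33/460

P(X=0) = 33/460 ≈ 7.17%


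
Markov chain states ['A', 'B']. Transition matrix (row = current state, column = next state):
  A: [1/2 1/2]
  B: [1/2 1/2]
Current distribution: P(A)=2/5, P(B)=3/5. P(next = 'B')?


P(next=B) = Σᵢ P(now=i)×P(i→B)
= 2/5×1/2 + 3/5×1/2
= 1/5 + 3/10 = 1/2

P = 1/2 ≈ 0.5000


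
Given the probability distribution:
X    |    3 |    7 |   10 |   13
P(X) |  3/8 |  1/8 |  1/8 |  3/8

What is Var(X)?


E[X] = 65/8
E[X²] = 683/8
Var(X) = E[X²] - (E[X])² = 683/8 - 4225/64 = 1239/64

Var(X) = 1239/64 ≈ 19.3594


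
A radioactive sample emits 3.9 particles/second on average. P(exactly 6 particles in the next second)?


Poisson(λ=3.9): P(X=6) = e^(-λ)×λ^k/k!
= e^(-3.9) × 3.9^6 / 6!
≈ 0.02024191145 × 3518.743761 / 720 ≈ 0.098925

P(X=6) ≈ 0.098925 ≈ 9.89%


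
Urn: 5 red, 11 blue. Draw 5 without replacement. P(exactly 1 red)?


Hypergeometric: C(5,1)×C(11,4)/C(16,5)
= 5×330/4368 = 275/728

P(X=1) = 275/728 ≈ 37.77%


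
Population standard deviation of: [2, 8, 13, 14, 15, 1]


Mean = 53/6
  (2-53/6)²=1681/36
  (8-53/6)²=25/36
  (13-53/6)²=625/36
  (14-53/6)²=961/36
  (15-53/6)²=1369/36
  (1-53/6)²=2209/36
Σ(x-μ)² = 1145/6
σ² = (1145/6)/6 = 1145/36

σ = √(1145/36) ≈ 5.6396


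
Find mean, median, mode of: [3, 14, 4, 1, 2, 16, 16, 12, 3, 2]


Sorted: [1, 2, 2, 3, 3, 4, 12, 14, 16, 16]
Mean = 73/10
Median = 7/2
Freq: {3: 2, 14: 1, 4: 1, 1: 1, 2: 2, 16: 2, 12: 1}
Mode: [2, 3, 16]

Mean=73/10, Median=7/2, Mode=[2, 3, 16]


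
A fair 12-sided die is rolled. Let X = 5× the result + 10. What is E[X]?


E[die] = (1+12)/2 = 13/2
E[X] = 5×13/2 + 10 = 85/2

E[X] = 85/2


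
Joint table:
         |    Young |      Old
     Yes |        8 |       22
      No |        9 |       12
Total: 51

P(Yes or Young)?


P(Yes∨Young) = P(Yes) + P(Young) - P(Yes∧Young)
= (30 + 17 - 8)/51 = 39/51 = 13/17

P = 13/17 ≈ 76.47%


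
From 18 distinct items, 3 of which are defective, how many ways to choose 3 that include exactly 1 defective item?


Choose 1 of the 3 defective items and 2 of the other 15 items:
C(3,1)×C(15,2) = 3×105 = 315

315


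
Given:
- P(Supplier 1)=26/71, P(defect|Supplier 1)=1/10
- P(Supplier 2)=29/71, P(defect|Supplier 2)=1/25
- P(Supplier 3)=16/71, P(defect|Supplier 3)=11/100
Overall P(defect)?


P(B) = Σ P(B|Aᵢ)×P(Aᵢ)
  1/10×26/71 = 13/355
  1/25×29/71 = 29/1775
  11/100×16/71 = 44/1775
Sum = 138/1775

P(defect) = 138/1775 ≈ 7.77%


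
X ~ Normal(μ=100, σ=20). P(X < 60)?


z = (60-100)/20 = -2.0
P(Z < -2.0) = 0.0228

P(X < 60) ≈ 0.0228


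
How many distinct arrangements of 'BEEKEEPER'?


Letters: 9, freq: {'B': 1, 'E': 5, 'K': 1, 'P': 1, 'R': 1}
9!/(1!×5!×1!×1!×1!) = 362880/120 = 3024

3024


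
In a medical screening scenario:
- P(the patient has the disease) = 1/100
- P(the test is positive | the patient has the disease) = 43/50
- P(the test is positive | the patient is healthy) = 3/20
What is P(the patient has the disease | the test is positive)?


Using Bayes' theorem:
P(A|B) = P(B|A)·P(A) / P(B)

P(the test is positive) = 43/50 × 1/100 + 3/20 × 99/100
= 43/5000 + 297/2000 = 1571/10000

P(the patient has the disease|the test is positive) = (43/5000) / (1571/10000) = 86/1571

P(the patient has the disease|the test is positive) = 86/1571 ≈ 5.47%


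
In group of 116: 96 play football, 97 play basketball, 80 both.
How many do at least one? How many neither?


|A∪B| = 96+97-80 = 113
Neither = 116-113 = 3

At least one: 113; Neither: 3


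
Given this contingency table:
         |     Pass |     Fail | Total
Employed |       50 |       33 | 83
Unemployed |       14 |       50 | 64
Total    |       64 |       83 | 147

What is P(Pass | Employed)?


P(Pass | Employed) = 50/(50+33) = 50/83

P(Pass|Employed) = 50/83 ≈ 60.24%


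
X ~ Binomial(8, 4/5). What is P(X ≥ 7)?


P(X ≥ 7) = Σ P(X=i) for i=7..8
P(X=7) = 131072/390625
P(X=8) = 65536/390625
Sum = 196608/390625

P(X ≥ 7) = 196608/390625 ≈ 50.33%


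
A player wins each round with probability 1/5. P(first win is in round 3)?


Geometric: P(X=3) = (1-p)^(k-1)×p = (4/5)^2×1/5 = 16/125

P(X=3) = 16/125 ≈ 12.80%


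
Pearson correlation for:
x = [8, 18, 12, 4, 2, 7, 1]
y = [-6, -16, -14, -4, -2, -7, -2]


n=7, Σx=52, Σy=-51, Σxy=-575, Σx²=602, Σy²=561
r = (7×(-575) - 52×(-51))/√((7×602 - 52²)(7×561 - (-51)²))
= -1373/√(1510×1326) = -1373/√2002260 ≈ -1373/1415.0124 ≈ -0.9703

r ≈ -0.9703


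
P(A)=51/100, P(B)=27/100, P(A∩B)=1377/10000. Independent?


P(A)×P(B) = 1377/10000
P(A∩B) = 1377/10000
Equal ✓ → Independent

Yes, independent


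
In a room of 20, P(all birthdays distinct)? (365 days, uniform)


P(all different) = Π(365-i)/365 for i=0..19
= (365/365)×(364/365)×...×(346/365)
= 0.588562

P ≈ 0.5886 ≈ 58.86%


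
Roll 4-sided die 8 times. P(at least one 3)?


P(no 3)^8 = (3/4)^8 = 6561/65536
P(≥1) = 1 - 6561/65536 = 58975/65536

P = 58975/65536 ≈ 89.99%


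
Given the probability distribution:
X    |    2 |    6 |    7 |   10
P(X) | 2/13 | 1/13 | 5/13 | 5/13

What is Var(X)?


E[X] = 95/13
E[X²] = 789/13
Var(X) = E[X²] - (E[X])² = 789/13 - 9025/169 = 1232/169

Var(X) = 1232/169 ≈ 7.2899


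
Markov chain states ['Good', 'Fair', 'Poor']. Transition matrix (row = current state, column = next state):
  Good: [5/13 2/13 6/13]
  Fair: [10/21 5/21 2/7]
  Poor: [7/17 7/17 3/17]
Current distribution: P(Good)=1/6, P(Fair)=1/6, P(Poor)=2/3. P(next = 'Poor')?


P(next=Poor) = Σᵢ P(now=i)×P(i→Poor)
= 1/6×6/13 + 1/6×2/7 + 2/3×3/17
= 1/13 + 1/21 + 2/17 = 1124/4641

P = 1124/4641 ≈ 0.2422


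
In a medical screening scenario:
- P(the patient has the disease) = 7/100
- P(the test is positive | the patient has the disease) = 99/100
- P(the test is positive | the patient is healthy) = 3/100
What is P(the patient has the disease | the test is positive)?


Using Bayes' theorem:
P(A|B) = P(B|A)·P(A) / P(B)

P(the test is positive) = 99/100 × 7/100 + 3/100 × 93/100
= 693/10000 + 279/10000 = 243/2500

P(the patient has the disease|the test is positive) = (693/10000) / (243/2500) = 77/108

P(the patient has the disease|the test is positive) = 77/108 ≈ 71.30%


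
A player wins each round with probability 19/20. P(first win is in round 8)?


Geometric: P(X=8) = (1-p)^(k-1)×p = (1/20)^7×19/20 = 19/25600000000

P(X=8) = 19/25600000000 ≈ 0.00%


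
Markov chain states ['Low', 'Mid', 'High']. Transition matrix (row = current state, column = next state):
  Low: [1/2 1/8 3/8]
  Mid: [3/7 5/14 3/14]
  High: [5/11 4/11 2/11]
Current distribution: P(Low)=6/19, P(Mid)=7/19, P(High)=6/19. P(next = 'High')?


P(next=High) = Σᵢ P(now=i)×P(i→High)
= 6/19×3/8 + 7/19×3/14 + 6/19×2/11
= 9/76 + 3/38 + 12/209 = 213/836

P = 213/836 ≈ 0.2548


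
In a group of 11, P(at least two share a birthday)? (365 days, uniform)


P(all different) = Π(365-i)/365 for i=0..10
= 0.858859
P(match) = 1 - 0.858859 = 0.141141

P ≈ 0.1411 ≈ 14.11%


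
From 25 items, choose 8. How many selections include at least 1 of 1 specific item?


Complement: C(25,8) - C(24,8) = 1081575 - 735471 = 346104

346104


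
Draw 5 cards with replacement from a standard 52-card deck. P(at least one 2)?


P(not a 2) = 48/52 = 12/13
P(none in 5 draws) = (12/13)^5 = 248832/371293
P(≥1 2) = 1 - 248832/371293 = 122461/371293

P = 122461/371293 ≈ 32.98%


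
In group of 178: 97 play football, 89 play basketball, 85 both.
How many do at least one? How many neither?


|A∪B| = 97+89-85 = 101
Neither = 178-101 = 77

At least one: 101; Neither: 77


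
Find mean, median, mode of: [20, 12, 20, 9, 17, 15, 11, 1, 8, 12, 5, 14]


Sorted: [1, 5, 8, 9, 11, 12, 12, 14, 15, 17, 20, 20]
Mean = 144/12 = 12
Median = 12
Freq: {20: 2, 12: 2, 9: 1, 17: 1, 15: 1, 11: 1, 1: 1, 8: 1, 5: 1, 14: 1}
Mode: [12, 20]

Mean=12, Median=12, Mode=[12, 20]


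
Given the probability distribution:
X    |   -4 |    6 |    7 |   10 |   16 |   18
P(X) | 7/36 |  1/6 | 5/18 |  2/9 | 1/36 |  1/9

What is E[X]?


E[X] = Σ x·P(X=x)
= (-4)×(7/36) + (6)×(1/6) + (7)×(5/18) + (10)×(2/9) + (16)×(1/36) + (18)×(1/9)
= 41/6

E[X] = 41/6


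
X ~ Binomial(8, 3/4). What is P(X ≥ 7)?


P(X ≥ 7) = Σ P(X=i) for i=7..8
P(X=7) = 2187/8192
P(X=8) = 6561/65536
Sum = 24057/65536

P(X ≥ 7) = 24057/65536 ≈ 36.71%


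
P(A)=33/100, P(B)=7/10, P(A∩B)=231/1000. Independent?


P(A)×P(B) = 231/1000
P(A∩B) = 231/1000
Equal ✓ → Independent

Yes, independent


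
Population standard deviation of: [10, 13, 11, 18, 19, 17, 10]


Mean = 98/7 = 14
  (10-14)²=16
  (13-14)²=1
  (11-14)²=9
  (18-14)²=16
  (19-14)²=25
  (17-14)²=9
  (10-14)²=16
Σ(x-μ)² = 92
σ² = 92/7

σ = √(92/7) ≈ 3.6253


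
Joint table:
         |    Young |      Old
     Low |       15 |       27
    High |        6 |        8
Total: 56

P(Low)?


P(Low) = (15+27)/56 = 42/56 = 3/4

P(Low) = 3/4 ≈ 75.00%


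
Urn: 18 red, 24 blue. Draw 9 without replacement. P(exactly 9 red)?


Hypergeometric: C(18,9)×C(24,0)/C(42,9)
= 48620×1/445891810 = 22/201761

P(X=9) = 22/201761 ≈ 0.01%


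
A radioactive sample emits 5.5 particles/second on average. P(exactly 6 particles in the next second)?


Poisson(λ=5.5): P(X=6) = e^(-λ)×λ^k/k!
= e^(-5.5) × 5.5^6 / 6!
≈ 0.004086771438 × 27680.640625 / 720 ≈ 0.157117

P(X=6) ≈ 0.157117 ≈ 15.71%


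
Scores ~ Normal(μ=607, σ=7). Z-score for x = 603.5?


z = (x - μ)/σ = (603.5 - 607)/7 = -0.5

z = -0.5


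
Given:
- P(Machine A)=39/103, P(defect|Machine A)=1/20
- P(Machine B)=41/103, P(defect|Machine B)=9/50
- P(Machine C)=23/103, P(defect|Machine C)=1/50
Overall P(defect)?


P(B) = Σ P(B|Aᵢ)×P(Aᵢ)
  1/20×39/103 = 39/2060
  9/50×41/103 = 369/5150
  1/50×23/103 = 23/5150
Sum = 979/10300

P(defect) = 979/10300 ≈ 9.50%


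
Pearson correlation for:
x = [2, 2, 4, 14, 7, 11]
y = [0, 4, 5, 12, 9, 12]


n=6, Σx=40, Σy=42, Σxy=391, Σx²=390, Σy²=410
r = (6×391 - 40×42)/√((6×390 - 40²)(6×410 - 42²))
= 666/√(740×696) = 666/√515040 ≈ 666/717.6629 ≈ 0.9280

r ≈ 0.9280


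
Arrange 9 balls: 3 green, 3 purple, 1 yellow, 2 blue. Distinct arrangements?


9!/(3!×3!×1!×2!) = 5040

5040


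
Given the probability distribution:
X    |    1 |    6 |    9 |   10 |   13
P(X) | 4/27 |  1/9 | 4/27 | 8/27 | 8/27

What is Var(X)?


E[X] = 242/27
E[X²] = 2588/27
Var(X) = E[X²] - (E[X])² = 2588/27 - 58564/729 = 11312/729

Var(X) = 11312/729 ≈ 15.5171


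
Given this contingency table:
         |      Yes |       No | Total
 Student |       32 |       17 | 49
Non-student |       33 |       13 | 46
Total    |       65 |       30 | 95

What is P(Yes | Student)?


P(Yes | Student) = 32/(32+17) = 32/49

P(Yes|Student) = 32/49 ≈ 65.31%


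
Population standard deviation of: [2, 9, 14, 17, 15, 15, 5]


Mean = 77/7 = 11
  (2-11)²=81
  (9-11)²=4
  (14-11)²=9
  (17-11)²=36
  (15-11)²=16
  (15-11)²=16
  (5-11)²=36
Σ(x-μ)² = 198
σ² = 198/7

σ = √(198/7) ≈ 5.3184


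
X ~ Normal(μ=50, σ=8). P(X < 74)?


z = (74-50)/8 = 3.0
P(Z < 3.0) = 0.9987

P(X < 74) ≈ 0.9987


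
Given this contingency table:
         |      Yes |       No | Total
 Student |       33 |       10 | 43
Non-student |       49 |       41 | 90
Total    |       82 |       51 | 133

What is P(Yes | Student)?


P(Yes | Student) = 33/(33+10) = 33/43

P(Yes|Student) = 33/43 ≈ 76.74%


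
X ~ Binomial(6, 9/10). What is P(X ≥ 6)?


P(X ≥ 6) = Σ P(X=i) for i=6..6
P(X=6) = 531441/1000000
Sum = 531441/1000000

P(X ≥ 6) = 531441/1000000 ≈ 53.14%


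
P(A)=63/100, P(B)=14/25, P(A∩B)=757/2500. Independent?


P(A)×P(B) = 441/1250
P(A∩B) = 757/2500
Not equal → NOT independent

No, not independent


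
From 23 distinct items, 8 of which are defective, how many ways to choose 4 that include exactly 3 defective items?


Choose 3 of the 8 defective items and 1 of the other 15 items:
C(8,3)×C(15,1) = 56×15 = 840

840


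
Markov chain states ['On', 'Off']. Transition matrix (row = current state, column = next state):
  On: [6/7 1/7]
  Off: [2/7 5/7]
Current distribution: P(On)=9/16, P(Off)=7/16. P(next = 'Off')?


P(next=Off) = Σᵢ P(now=i)×P(i→Off)
= 9/16×1/7 + 7/16×5/7
= 9/112 + 5/16 = 11/28

P = 11/28 ≈ 0.3929


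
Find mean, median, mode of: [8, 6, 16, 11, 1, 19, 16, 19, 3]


Sorted: [1, 3, 6, 8, 11, 16, 16, 19, 19]
Mean = 99/9 = 11
Median = 11
Freq: {8: 1, 6: 1, 16: 2, 11: 1, 1: 1, 19: 2, 3: 1}
Mode: [16, 19]

Mean=11, Median=11, Mode=[16, 19]


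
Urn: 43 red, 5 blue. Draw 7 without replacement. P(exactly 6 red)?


Hypergeometric: C(43,6)×C(5,1)/C(48,7)
= 6096454×5/73629072 = 354445/856152

P(X=6) = 354445/856152 ≈ 41.40%


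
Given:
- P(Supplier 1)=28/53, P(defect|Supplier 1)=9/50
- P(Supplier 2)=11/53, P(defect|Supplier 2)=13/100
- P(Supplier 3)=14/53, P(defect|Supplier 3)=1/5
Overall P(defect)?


P(B) = Σ P(B|Aᵢ)×P(Aᵢ)
  9/50×28/53 = 126/1325
  13/100×11/53 = 143/5300
  1/5×14/53 = 14/265
Sum = 927/5300

P(defect) = 927/5300 ≈ 17.49%


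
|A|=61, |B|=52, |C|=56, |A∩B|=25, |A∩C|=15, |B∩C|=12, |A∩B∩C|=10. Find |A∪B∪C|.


|A∪B∪C| = 61+52+56-25-15-12+10 = 127

|A∪B∪C| = 127


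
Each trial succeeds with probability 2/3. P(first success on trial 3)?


Geometric: P(X=3) = (1-p)^(k-1)×p = (1/3)^2×2/3 = 2/27

P(X=3) = 2/27 ≈ 7.41%


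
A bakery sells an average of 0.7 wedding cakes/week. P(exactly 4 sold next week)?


Poisson(λ=0.7): P(X=4) = e^(-λ)×λ^k/k!
= e^(-0.7) × 0.7^4 / 4!
≈ 0.4965853038 × 0.2401 / 24 ≈ 0.004968

P(X=4) ≈ 0.004968 ≈ 0.50%


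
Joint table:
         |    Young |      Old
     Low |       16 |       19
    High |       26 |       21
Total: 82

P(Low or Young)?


P(Low∨Young) = P(Low) + P(Young) - P(Low∧Young)
= (35 + 42 - 16)/82 = 61/82

P = 61/82 ≈ 74.39%


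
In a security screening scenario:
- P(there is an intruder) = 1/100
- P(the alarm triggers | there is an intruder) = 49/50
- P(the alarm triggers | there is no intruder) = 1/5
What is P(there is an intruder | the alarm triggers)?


Using Bayes' theorem:
P(A|B) = P(B|A)·P(A) / P(B)

P(the alarm triggers) = 49/50 × 1/100 + 1/5 × 99/100
= 49/5000 + 99/500 = 1039/5000

P(there is an intruder|the alarm triggers) = (49/5000) / (1039/5000) = 49/1039

P(there is an intruder|the alarm triggers) = 49/1039 ≈ 4.72%


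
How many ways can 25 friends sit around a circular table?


Circular arrangements of 25 distinct objects: fix one position to break rotational symmetry.
(n-1)! = 24! = 620448401733239439360000

620448401733239439360000


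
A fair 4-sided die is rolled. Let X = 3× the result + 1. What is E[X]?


E[die] = (1+4)/2 = 5/2
E[X] = 3×5/2 + 1 = 17/2

E[X] = 17/2


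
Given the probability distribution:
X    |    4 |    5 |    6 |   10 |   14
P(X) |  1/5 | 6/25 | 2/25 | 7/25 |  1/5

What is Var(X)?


E[X] = 202/25
E[X²] = 1982/25
Var(X) = E[X²] - (E[X])² = 1982/25 - 40804/625 = 8746/625

Var(X) = 8746/625 ≈ 13.9936


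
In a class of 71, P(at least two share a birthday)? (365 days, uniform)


P(all different) = Π(365-i)/365 for i=0..70
= 0.000679
P(match) = 1 - 0.000679 = 0.999321

P ≈ 0.9993 ≈ 99.93%


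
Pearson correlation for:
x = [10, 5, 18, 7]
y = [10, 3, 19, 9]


n=4, Σx=40, Σy=41, Σxy=520, Σx²=498, Σy²=551
r = (4×520 - 40×41)/√((4×498 - 40²)(4×551 - 41²))
= 440/√(392×523) = 440/√205016 ≈ 440/452.7869 ≈ 0.9718

r ≈ 0.9718


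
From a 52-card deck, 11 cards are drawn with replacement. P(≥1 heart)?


P(not a heart) = 39/52 = 3/4
P(none in 11 draws) = (3/4)^11 = 177147/4194304
P(≥1 heart) = 1 - 177147/4194304 = 4017157/4194304

P = 4017157/4194304 ≈ 95.78%


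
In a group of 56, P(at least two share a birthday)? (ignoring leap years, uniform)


P(all different) = Π(365-i)/365 for i=0..55
= 0.011668
P(match) = 1 - 0.011668 = 0.988332

P ≈ 0.9883 ≈ 98.83%


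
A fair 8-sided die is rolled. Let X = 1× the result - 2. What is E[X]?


E[die] = (1+8)/2 = 9/2
E[X] = 1×9/2 - 2 = 5/2

E[X] = 5/2


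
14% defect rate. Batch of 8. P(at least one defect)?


P(all good) = (43/50)^8 = 11688200277601/39062500000000
P(≥1 defect) = 27374299722399/39062500000000

P = 27374299722399/39062500000000 ≈ 70.08%


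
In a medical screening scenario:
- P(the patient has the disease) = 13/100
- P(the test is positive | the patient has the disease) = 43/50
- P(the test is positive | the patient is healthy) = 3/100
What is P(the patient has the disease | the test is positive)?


Using Bayes' theorem:
P(A|B) = P(B|A)·P(A) / P(B)

P(the test is positive) = 43/50 × 13/100 + 3/100 × 87/100
= 559/5000 + 261/10000 = 1379/10000

P(the patient has the disease|the test is positive) = (559/5000) / (1379/10000) = 1118/1379

P(the patient has the disease|the test is positive) = 1118/1379 ≈ 81.07%


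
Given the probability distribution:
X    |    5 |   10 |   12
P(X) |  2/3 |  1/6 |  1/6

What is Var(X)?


E[X] = 7
E[X²] = 172/3
Var(X) = E[X²] - (E[X])² = 172/3 - 49 = 25/3

Var(X) = 25/3 ≈ 8.3333


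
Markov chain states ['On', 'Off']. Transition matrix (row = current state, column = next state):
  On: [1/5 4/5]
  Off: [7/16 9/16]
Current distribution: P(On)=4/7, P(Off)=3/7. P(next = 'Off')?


P(next=Off) = Σᵢ P(now=i)×P(i→Off)
= 4/7×4/5 + 3/7×9/16
= 16/35 + 27/112 = 391/560

P = 391/560 ≈ 0.6982


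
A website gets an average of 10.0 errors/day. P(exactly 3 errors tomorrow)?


Poisson(λ=10.0): P(X=3) = e^(-λ)×λ^k/k!
= e^(-10.0) × 10.0^3 / 3!
≈ 4.539992976e-05 × 1000 / 6 ≈ 0.007567

P(X=3) ≈ 0.007567 ≈ 0.76%


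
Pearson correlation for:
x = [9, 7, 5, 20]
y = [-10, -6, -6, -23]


n=4, Σx=41, Σy=-45, Σxy=-622, Σx²=555, Σy²=701
r = (4×(-622) - 41×(-45))/√((4×555 - 41²)(4×701 - (-45)²))
= -643/√(539×779) = -643/√419881 ≈ -643/647.9823 ≈ -0.9923

r ≈ -0.9923


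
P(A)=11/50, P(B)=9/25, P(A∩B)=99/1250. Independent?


P(A)×P(B) = 99/1250
P(A∩B) = 99/1250
Equal ✓ → Independent

Yes, independent


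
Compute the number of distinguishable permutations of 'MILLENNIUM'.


Letters: 10, freq: {'M': 2, 'I': 2, 'L': 2, 'E': 1, 'N': 2, 'U': 1}
10!/(2!×2!×2!×1!×2!×1!) = 3628800/16 = 226800

226800


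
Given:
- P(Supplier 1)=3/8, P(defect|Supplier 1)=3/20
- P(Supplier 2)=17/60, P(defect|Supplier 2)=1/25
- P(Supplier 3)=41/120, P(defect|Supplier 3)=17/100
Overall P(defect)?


P(B) = Σ P(B|Aᵢ)×P(Aᵢ)
  3/20×3/8 = 9/160
  1/25×17/60 = 17/1500
  17/100×41/120 = 697/12000
Sum = 377/3000

P(defect) = 377/3000 ≈ 12.57%


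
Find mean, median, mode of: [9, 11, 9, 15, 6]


Sorted: [6, 9, 9, 11, 15]
Mean = 50/5 = 10
Median = 9
Freq: {9: 2, 11: 1, 15: 1, 6: 1}
Mode: [9]

Mean=10, Median=9, Mode=9


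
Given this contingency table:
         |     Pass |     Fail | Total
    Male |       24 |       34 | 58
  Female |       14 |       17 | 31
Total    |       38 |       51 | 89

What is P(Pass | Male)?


P(Pass | Male) = 24/(24+34) = 24/58 = 12/29

P(Pass|Male) = 12/29 ≈ 41.38%


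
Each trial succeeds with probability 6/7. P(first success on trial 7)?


Geometric: P(X=7) = (1-p)^(k-1)×p = (1/7)^6×6/7 = 6/823543

P(X=7) = 6/823543 ≈ 0.00%


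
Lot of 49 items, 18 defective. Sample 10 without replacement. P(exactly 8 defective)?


Hypergeometric: C(18,8)×C(31,2)/C(49,10)
= 43758×465/8217822536 = 924885/373537388

P(X=8) = 924885/373537388 ≈ 0.25%


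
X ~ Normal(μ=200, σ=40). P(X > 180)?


z = (180-200)/40 = -0.5
P(X > 180) = 1 - P(Z ≤ -0.5) = 1 - 0.3085 = 0.6915

P(X > 180) ≈ 0.6915


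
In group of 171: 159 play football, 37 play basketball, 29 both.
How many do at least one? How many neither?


|A∪B| = 159+37-29 = 167
Neither = 171-167 = 4

At least one: 167; Neither: 4


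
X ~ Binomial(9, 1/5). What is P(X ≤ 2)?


P(X ≤ 2) = Σ P(X=i) for i=0..2
P(X=0) = 262144/1953125
P(X=1) = 589824/1953125
P(X=2) = 589824/1953125
Sum = 1441792/1953125

P(X ≤ 2) = 1441792/1953125 ≈ 73.82%


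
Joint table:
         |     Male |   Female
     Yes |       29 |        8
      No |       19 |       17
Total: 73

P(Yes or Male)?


P(Yes∨Male) = P(Yes) + P(Male) - P(Yes∧Male)
= (37 + 48 - 29)/73 = 56/73

P = 56/73 ≈ 76.71%


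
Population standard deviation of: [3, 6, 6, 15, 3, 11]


Mean = 44/6 = 22/3
  (3-22/3)²=169/9
  (6-22/3)²=16/9
  (6-22/3)²=16/9
  (15-22/3)²=529/9
  (3-22/3)²=169/9
  (11-22/3)²=121/9
Σ(x-μ)² = 340/3
σ² = (340/3)/6 = 170/9

σ = √(170/9) ≈ 4.3461


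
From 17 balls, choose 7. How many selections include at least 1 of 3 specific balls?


Complement: C(17,7) - C(14,7) = 19448 - 3432 = 16016

16016


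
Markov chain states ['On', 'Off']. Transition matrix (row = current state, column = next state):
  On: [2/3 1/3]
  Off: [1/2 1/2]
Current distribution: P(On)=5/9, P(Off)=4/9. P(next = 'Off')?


P(next=Off) = Σᵢ P(now=i)×P(i→Off)
= 5/9×1/3 + 4/9×1/2
= 5/27 + 2/9 = 11/27

P = 11/27 ≈ 0.4074


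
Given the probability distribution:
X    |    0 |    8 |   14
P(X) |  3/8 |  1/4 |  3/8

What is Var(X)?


E[X] = 29/4
E[X²] = 179/2
Var(X) = E[X²] - (E[X])² = 179/2 - 841/16 = 591/16

Var(X) = 591/16 ≈ 36.9375


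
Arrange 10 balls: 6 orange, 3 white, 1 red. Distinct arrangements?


10!/(6!×3!×1!) = 840

840


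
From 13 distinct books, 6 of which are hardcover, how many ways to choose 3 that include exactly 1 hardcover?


Choose 1 of the 6 hardcovers and 2 of the other 7 books:
C(6,1)×C(7,2) = 6×21 = 126

126


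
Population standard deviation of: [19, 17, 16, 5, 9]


Mean = 66/5
  (19-66/5)²=841/25
  (17-66/5)²=361/25
  (16-66/5)²=196/25
  (5-66/5)²=1681/25
  (9-66/5)²=441/25
Σ(x-μ)² = 704/5
σ² = (704/5)/5 = 704/25

σ = √(704/25) ≈ 5.3066


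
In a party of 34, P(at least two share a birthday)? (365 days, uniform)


P(all different) = Π(365-i)/365 for i=0..33
= 0.204683
P(match) = 1 - 0.204683 = 0.795317

P ≈ 0.7953 ≈ 79.53%


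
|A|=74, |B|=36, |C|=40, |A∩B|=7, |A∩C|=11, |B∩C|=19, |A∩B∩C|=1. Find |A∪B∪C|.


|A∪B∪C| = 74+36+40-7-11-19+1 = 114

|A∪B∪C| = 114


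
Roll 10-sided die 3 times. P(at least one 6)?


P(no 6)^3 = (9/10)^3 = 729/1000
P(≥1) = 1 - 729/1000 = 271/1000

P = 271/1000 ≈ 27.10%


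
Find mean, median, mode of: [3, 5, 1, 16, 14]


Sorted: [1, 3, 5, 14, 16]
Mean = 39/5
Median = 5
Freq: {3: 1, 5: 1, 1: 1, 16: 1, 14: 1}
Mode: No mode

Mean=39/5, Median=5, Mode=No mode


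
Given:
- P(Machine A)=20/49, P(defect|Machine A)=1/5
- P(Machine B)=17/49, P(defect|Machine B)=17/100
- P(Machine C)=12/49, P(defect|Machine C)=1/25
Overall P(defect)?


P(B) = Σ P(B|Aᵢ)×P(Aᵢ)
  1/5×20/49 = 4/49
  17/100×17/49 = 289/4900
  1/25×12/49 = 12/1225
Sum = 737/4900

P(defect) = 737/4900 ≈ 15.04%


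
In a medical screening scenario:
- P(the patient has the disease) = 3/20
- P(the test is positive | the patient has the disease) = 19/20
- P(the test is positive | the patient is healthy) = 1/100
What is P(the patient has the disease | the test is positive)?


Using Bayes' theorem:
P(A|B) = P(B|A)·P(A) / P(B)

P(the test is positive) = 19/20 × 3/20 + 1/100 × 17/20
= 57/400 + 17/2000 = 151/1000

P(the patient has the disease|the test is positive) = (57/400) / (151/1000) = 285/302

P(the patient has the disease|the test is positive) = 285/302 ≈ 94.37%


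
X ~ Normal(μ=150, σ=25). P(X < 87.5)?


z = (87.5-150)/25 = -2.5
P(Z < -2.5) = 0.0062

P(X < 87.5) ≈ 0.0062


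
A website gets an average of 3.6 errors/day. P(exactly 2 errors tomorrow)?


Poisson(λ=3.6): P(X=2) = e^(-λ)×λ^k/k!
= e^(-3.6) × 3.6^2 / 2!
≈ 0.02732372245 × 12.96 / 2 ≈ 0.177058

P(X=2) ≈ 0.177058 ≈ 17.71%


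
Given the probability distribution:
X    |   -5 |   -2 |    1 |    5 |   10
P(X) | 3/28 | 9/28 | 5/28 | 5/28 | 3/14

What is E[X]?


E[X] = Σ x·P(X=x)
= (-5)×(3/28) + (-2)×(9/28) + (1)×(5/28) + (5)×(5/28) + (10)×(3/14)
= 57/28

E[X] = 57/28


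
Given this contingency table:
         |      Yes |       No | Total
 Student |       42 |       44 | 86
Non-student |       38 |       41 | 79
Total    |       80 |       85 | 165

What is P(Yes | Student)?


P(Yes | Student) = 42/(42+44) = 42/86 = 21/43

P(Yes|Student) = 21/43 ≈ 48.84%


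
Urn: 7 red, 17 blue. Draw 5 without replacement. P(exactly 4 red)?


Hypergeometric: C(7,4)×C(17,1)/C(24,5)
= 35×17/42504 = 85/6072

P(X=4) = 85/6072 ≈ 1.40%


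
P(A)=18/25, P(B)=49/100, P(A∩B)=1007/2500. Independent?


P(A)×P(B) = 441/1250
P(A∩B) = 1007/2500
Not equal → NOT independent

No, not independent


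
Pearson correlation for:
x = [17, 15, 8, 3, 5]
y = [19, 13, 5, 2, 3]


n=5, Σx=48, Σy=42, Σxy=579, Σx²=612, Σy²=568
r = (5×579 - 48×42)/√((5×612 - 48²)(5×568 - 42²))
= 879/√(756×1076) = 879/√813456 ≈ 879/901.9180 ≈ 0.9746

r ≈ 0.9746


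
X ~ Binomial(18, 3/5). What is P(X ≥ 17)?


P(X ≥ 17) = Σ P(X=i) for i=17..18
P(X=17) = 4649045868/3814697265625
P(X=18) = 387420489/3814697265625
Sum = 5036466357/3814697265625

P(X ≥ 17) = 5036466357/3814697265625 ≈ 0.13%


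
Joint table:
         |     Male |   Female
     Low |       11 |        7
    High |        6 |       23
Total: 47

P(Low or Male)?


P(Low∨Male) = P(Low) + P(Male) - P(Low∧Male)
= (18 + 17 - 11)/47 = 24/47

P = 24/47 ≈ 51.06%


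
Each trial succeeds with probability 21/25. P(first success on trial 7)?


Geometric: P(X=7) = (1-p)^(k-1)×p = (4/25)^6×21/25 = 86016/6103515625

P(X=7) = 86016/6103515625 ≈ 0.00%


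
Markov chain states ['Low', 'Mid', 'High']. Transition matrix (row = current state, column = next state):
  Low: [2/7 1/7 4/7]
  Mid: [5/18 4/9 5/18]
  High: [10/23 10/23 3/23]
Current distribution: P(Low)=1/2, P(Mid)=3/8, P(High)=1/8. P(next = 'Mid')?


P(next=Mid) = Σᵢ P(now=i)×P(i→Mid)
= 1/2×1/7 + 3/8×4/9 + 1/8×10/23
= 1/14 + 1/6 + 5/92 = 565/1932

P = 565/1932 ≈ 0.2924


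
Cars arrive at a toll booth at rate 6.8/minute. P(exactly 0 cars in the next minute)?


Poisson(λ=6.8): P(X=0) = e^(-λ)×λ^k/k!
= e^(-6.8) × 6.8^0 / 0!
≈ 0.001113775148 × 1 / 1 ≈ 0.001114

P(X=0) ≈ 0.001114 ≈ 0.11%


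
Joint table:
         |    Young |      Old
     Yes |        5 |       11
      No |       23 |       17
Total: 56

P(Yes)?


P(Yes) = (5+11)/56 = 16/56 = 2/7

P(Yes) = 2/7 ≈ 28.57%


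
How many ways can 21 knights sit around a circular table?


Circular arrangements of 21 distinct objects: fix one position to break rotational symmetry.
(n-1)! = 20! = 2432902008176640000

2432902008176640000


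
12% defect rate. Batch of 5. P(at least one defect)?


P(all good) = (22/25)^5 = 5153632/9765625
P(≥1 defect) = 4611993/9765625

P = 4611993/9765625 ≈ 47.23%


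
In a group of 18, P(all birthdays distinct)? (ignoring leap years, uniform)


P(all different) = Π(365-i)/365 for i=0..17
= (365/365)×(364/365)×...×(348/365)
= 0.653089

P ≈ 0.6531 ≈ 65.31%


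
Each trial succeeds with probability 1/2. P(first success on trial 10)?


Geometric: P(X=10) = (1-p)^(k-1)×p = (1/2)^9×1/2 = 1/1024

P(X=10) = 1/1024 ≈ 0.10%


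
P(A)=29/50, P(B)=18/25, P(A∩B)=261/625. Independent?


P(A)×P(B) = 261/625
P(A∩B) = 261/625
Equal ✓ → Independent

Yes, independent


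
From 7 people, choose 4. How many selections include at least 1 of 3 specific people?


Complement: C(7,4) - C(4,4) = 35 - 1 = 34

34


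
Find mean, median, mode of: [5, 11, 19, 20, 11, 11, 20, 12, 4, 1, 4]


Sorted: [1, 4, 4, 5, 11, 11, 11, 12, 19, 20, 20]
Mean = 118/11
Median = 11
Freq: {5: 1, 11: 3, 19: 1, 20: 2, 12: 1, 4: 2, 1: 1}
Mode: [11]

Mean=118/11, Median=11, Mode=11


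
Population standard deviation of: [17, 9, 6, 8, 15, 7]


Mean = 62/6 = 31/3
  (17-31/3)²=400/9
  (9-31/3)²=16/9
  (6-31/3)²=169/9
  (8-31/3)²=49/9
  (15-31/3)²=196/9
  (7-31/3)²=100/9
Σ(x-μ)² = 310/3
σ² = (310/3)/6 = 155/9

σ = √(155/9) ≈ 4.1500


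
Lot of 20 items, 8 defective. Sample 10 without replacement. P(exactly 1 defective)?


Hypergeometric: C(8,1)×C(12,9)/C(20,10)
= 8×220/184756 = 40/4199

P(X=1) = 40/4199 ≈ 0.95%


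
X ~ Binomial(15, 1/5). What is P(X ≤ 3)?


P(X ≤ 3) = Σ P(X=i) for i=0..3
P(X=0) = 1073741824/30517578125
P(X=1) = 805306368/6103515625
P(X=2) = 1409286144/6103515625
P(X=3) = 1526726656/6103515625
Sum = 19780337664/30517578125

P(X ≤ 3) = 19780337664/30517578125 ≈ 64.82%


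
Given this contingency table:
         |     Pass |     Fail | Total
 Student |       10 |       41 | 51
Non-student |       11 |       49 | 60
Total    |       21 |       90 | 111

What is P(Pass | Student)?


P(Pass | Student) = 10/(10+41) = 10/51

P(Pass|Student) = 10/51 ≈ 19.61%


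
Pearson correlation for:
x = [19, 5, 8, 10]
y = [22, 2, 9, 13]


n=4, Σx=42, Σy=46, Σxy=630, Σx²=550, Σy²=738
r = (4×630 - 42×46)/√((4×550 - 42²)(4×738 - 46²))
= 588/√(436×836) = 588/√364496 ≈ 588/603.7350 ≈ 0.9739

r ≈ 0.9739


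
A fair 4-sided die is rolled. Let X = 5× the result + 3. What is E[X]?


E[die] = (1+4)/2 = 5/2
E[X] = 5×5/2 + 3 = 31/2

E[X] = 31/2


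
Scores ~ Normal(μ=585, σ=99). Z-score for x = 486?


z = (x - μ)/σ = (486 - 585)/99 = -1.0

z = -1.0


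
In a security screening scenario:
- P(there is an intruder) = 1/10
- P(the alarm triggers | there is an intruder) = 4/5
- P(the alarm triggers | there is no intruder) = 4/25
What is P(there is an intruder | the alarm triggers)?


Using Bayes' theorem:
P(A|B) = P(B|A)·P(A) / P(B)

P(the alarm triggers) = 4/5 × 1/10 + 4/25 × 9/10
= 2/25 + 18/125 = 28/125

P(there is an intruder|the alarm triggers) = (2/25) / (28/125) = 5/14

P(there is an intruder|the alarm triggers) = 5/14 ≈ 35.71%


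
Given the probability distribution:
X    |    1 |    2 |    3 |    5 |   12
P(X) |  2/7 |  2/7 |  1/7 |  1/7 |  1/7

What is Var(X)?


E[X] = 26/7
E[X²] = 188/7
Var(X) = E[X²] - (E[X])² = 188/7 - 676/49 = 640/49

Var(X) = 640/49 ≈ 13.0612


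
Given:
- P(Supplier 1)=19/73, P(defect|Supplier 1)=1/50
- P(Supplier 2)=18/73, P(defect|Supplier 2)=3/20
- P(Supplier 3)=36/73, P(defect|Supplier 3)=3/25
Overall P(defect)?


P(B) = Σ P(B|Aᵢ)×P(Aᵢ)
  1/50×19/73 = 19/3650
  3/20×18/73 = 27/730
  3/25×36/73 = 108/1825
Sum = 37/365

P(defect) = 37/365 ≈ 10.14%


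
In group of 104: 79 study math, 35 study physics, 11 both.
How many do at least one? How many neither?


|A∪B| = 79+35-11 = 103
Neither = 104-103 = 1

At least one: 103; Neither: 1


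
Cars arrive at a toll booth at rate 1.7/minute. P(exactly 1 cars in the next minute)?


Poisson(λ=1.7): P(X=1) = e^(-λ)×λ^k/k!
= e^(-1.7) × 1.7^1 / 1!
≈ 0.1826835241 × 1.7 / 1 ≈ 0.310562

P(X=1) ≈ 0.310562 ≈ 31.06%


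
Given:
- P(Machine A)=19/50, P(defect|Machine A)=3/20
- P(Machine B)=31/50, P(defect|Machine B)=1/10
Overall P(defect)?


P(B) = Σ P(B|Aᵢ)×P(Aᵢ)
  3/20×19/50 = 57/1000
  1/10×31/50 = 31/500
Sum = 119/1000

P(defect) = 119/1000 ≈ 11.90%


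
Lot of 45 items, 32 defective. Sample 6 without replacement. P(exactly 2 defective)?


Hypergeometric: C(32,2)×C(13,4)/C(45,6)
= 496×715/8145060 = 1612/37023

P(X=2) = 1612/37023 ≈ 4.35%


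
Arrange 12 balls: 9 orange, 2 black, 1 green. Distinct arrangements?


12!/(9!×2!×1!) = 660

660


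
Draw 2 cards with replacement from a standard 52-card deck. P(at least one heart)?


P(not a heart) = 39/52 = 3/4
P(none in 2 draws) = (3/4)^2 = 9/16
P(≥1 heart) = 1 - 9/16 = 7/16

P = 7/16 ≈ 43.75%


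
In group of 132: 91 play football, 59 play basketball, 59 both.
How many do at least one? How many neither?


|A∪B| = 91+59-59 = 91
Neither = 132-91 = 41

At least one: 91; Neither: 41


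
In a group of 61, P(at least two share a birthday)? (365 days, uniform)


P(all different) = Π(365-i)/365 for i=0..60
= 0.004911
P(match) = 1 - 0.004911 = 0.995089

P ≈ 0.9951 ≈ 99.51%


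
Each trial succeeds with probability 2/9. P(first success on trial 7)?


Geometric: P(X=7) = (1-p)^(k-1)×p = (7/9)^6×2/9 = 235298/4782969

P(X=7) = 235298/4782969 ≈ 4.92%


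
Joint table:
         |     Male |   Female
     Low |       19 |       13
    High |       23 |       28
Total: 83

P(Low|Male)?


P(Low|Male) = 19/(19+23) = 19/42

P = 19/42 ≈ 45.24%


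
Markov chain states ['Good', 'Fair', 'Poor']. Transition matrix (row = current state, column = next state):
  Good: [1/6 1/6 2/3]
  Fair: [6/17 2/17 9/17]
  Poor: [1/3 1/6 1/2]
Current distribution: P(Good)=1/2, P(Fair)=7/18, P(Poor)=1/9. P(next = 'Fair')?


P(next=Fair) = Σᵢ P(now=i)×P(i→Fair)
= 1/2×1/6 + 7/18×2/17 + 1/9×1/6
= 1/12 + 7/153 + 1/54 = 271/1836

P = 271/1836 ≈ 0.1476


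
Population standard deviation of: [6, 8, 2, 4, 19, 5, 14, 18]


Mean = 76/8 = 19/2
  (6-19/2)²=49/4
  (8-19/2)²=9/4
  (2-19/2)²=225/4
  (4-19/2)²=121/4
  (19-19/2)²=361/4
  (5-19/2)²=81/4
  (14-19/2)²=81/4
  (18-19/2)²=289/4
Σ(x-μ)² = 304
σ² = 304/8 = 38

σ = √(38) ≈ 6.1644


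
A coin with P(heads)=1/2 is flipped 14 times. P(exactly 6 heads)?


Binomial: P(X=6) = C(14,6)×p^6×(1-p)^8
= 3003 × 1/64 × 1/256 = 3003/16384

P(X=6) = 3003/16384 ≈ 18.33%


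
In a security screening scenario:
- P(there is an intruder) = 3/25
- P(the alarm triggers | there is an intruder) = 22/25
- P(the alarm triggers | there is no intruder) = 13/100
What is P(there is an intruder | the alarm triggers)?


Using Bayes' theorem:
P(A|B) = P(B|A)·P(A) / P(B)

P(the alarm triggers) = 22/25 × 3/25 + 13/100 × 22/25
= 66/625 + 143/1250 = 11/50

P(there is an intruder|the alarm triggers) = (66/625) / (11/50) = 12/25

P(there is an intruder|the alarm triggers) = 12/25 ≈ 48.00%


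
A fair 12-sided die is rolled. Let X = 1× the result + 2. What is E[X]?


E[die] = (1+12)/2 = 13/2
E[X] = 1×13/2 + 2 = 17/2

E[X] = 17/2


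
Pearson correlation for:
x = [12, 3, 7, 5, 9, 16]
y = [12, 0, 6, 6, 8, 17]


n=6, Σx=52, Σy=49, Σxy=560, Σx²=564, Σy²=569
r = (6×560 - 52×49)/√((6×564 - 52²)(6×569 - 49²))
= 812/√(680×1013) = 812/√688840 ≈ 812/829.9639 ≈ 0.9784

r ≈ 0.9784


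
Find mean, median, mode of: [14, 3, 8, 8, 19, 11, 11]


Sorted: [3, 8, 8, 11, 11, 14, 19]
Mean = 74/7
Median = 11
Freq: {14: 1, 3: 1, 8: 2, 19: 1, 11: 2}
Mode: [8, 11]

Mean=74/7, Median=11, Mode=[8, 11]


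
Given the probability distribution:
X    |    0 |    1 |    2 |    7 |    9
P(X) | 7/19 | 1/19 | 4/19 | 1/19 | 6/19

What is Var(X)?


E[X] = 70/19
E[X²] = 552/19
Var(X) = E[X²] - (E[X])² = 552/19 - 4900/361 = 5588/361

Var(X) = 5588/361 ≈ 15.4792
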